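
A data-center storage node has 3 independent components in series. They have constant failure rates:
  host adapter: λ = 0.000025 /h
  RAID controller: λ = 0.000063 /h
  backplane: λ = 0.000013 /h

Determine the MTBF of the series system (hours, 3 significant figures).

9900

Series of exponential components: λ_sys = Σ λ_i
λ_sys = 0.000025 + 0.000063 + 0.000013 = 1.0100e-04 /h
MTBF = 1 / λ_sys = 9900 h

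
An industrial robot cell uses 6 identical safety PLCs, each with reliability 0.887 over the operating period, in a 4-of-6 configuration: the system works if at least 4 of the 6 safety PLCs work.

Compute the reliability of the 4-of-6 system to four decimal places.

0.9778

R = Σ_{i=4}^{6} C(6,i) p^i (1−p)^{6−i} with p = 0.887
C(6,4)·0.887^4·0.113^2 = 0.118561
C(6,5)·0.887^5·0.113^1 = 0.372261
C(6,6)·0.887^6·0.113^0 = 0.487014
Sum = 0.9778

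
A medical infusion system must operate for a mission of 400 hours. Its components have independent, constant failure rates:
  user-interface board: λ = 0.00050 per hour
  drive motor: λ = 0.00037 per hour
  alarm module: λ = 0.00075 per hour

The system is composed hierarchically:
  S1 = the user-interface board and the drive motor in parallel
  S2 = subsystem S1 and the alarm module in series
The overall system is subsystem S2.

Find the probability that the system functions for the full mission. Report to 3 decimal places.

R(user-interface board) = exp(−0.00050 × 400) = 0.81873
R(drive motor) = exp(−0.00037 × 400) = 0.86243
R(alarm module) = exp(−0.00075 × 400) = 0.74082
Parallel (user-interface board and drive motor): 1 − (1 − 0.81873)(1 − 0.86243) = 0.97506
Series ([0.97506] and alarm module): 0.97506 × 0.74082 = 0.722

0.722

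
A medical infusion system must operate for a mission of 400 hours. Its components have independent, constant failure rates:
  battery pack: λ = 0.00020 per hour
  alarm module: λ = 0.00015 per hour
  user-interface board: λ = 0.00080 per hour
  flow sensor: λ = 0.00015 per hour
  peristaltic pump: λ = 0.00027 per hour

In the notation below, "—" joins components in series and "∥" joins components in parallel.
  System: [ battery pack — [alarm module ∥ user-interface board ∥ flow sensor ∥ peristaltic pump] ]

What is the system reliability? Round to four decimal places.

R(battery pack) = exp(−0.00020 × 400) = 0.923116
R(alarm module) = exp(−0.00015 × 400) = 0.941765
R(user-interface board) = exp(−0.00080 × 400) = 0.726149
R(flow sensor) = exp(−0.00015 × 400) = 0.941765
R(peristaltic pump) = exp(−0.00027 × 400) = 0.897628
Parallel (alarm module, user-interface board, flow sensor, and peristaltic pump): 1 − (1 − 0.941765)(1 − 0.726149)(1 − 0.941765)(1 − 0.897628) = 0.999905
Series (battery pack and [0.999905]): 0.923116 × 0.999905 = 0.9230

0.9230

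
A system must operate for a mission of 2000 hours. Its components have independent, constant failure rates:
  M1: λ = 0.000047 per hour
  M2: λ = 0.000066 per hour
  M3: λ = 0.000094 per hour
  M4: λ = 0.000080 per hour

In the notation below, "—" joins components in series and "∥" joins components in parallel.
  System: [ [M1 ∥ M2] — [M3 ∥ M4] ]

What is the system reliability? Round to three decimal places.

R(M1) = exp(−0.000047 × 2000) = 0.91028
R(M2) = exp(−0.000066 × 2000) = 0.87634
R(M3) = exp(−0.000094 × 2000) = 0.82861
R(M4) = exp(−0.000080 × 2000) = 0.85214
Parallel (M1 and M2): 1 − (1 − 0.91028)(1 − 0.87634) = 0.98891
Parallel (M3 and M4): 1 − (1 − 0.82861)(1 − 0.85214) = 0.97466
Series ([0.98891] and [0.97466]): 0.98891 × 0.97466 = 0.964

0.964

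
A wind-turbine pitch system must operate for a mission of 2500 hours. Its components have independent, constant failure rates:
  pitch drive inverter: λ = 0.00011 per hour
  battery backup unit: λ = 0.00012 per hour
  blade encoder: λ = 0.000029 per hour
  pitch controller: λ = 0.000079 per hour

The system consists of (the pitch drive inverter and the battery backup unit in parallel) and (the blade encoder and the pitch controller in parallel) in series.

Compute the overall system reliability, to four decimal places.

0.9259

R(pitch drive inverter) = exp(−0.00011 × 2500) = 0.759572
R(battery backup unit) = exp(−0.00012 × 2500) = 0.740818
R(blade encoder) = exp(−0.000029 × 2500) = 0.930066
R(pitch controller) = exp(−0.000079 × 2500) = 0.820780
Parallel (pitch drive inverter and battery backup unit): 1 − (1 − 0.759572)(1 − 0.740818) = 0.937685
Parallel (blade encoder and pitch controller): 1 − (1 − 0.930066)(1 − 0.820780) = 0.987466
Series ([0.937685] and [0.987466]): 0.937685 × 0.987466 = 0.9259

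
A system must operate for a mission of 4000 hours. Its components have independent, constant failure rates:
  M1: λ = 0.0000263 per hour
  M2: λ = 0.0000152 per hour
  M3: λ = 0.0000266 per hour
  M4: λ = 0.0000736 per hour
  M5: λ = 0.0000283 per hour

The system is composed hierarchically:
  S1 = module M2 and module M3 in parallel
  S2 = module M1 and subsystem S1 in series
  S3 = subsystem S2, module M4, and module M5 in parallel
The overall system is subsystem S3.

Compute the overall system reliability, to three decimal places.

R(M1) = exp(−0.0000263 × 4000) = 0.90014
R(M2) = exp(−0.0000152 × 4000) = 0.94101
R(M3) = exp(−0.0000266 × 4000) = 0.89906
R(M4) = exp(−0.0000736 × 4000) = 0.74498
R(M5) = exp(−0.0000283 × 4000) = 0.89297
Parallel (M2 and M3): 1 − (1 − 0.94101)(1 − 0.89906) = 0.99405
Series (M1 and [0.99405]): 0.90014 × 0.99405 = 0.89478
Parallel ([0.89478], M4, and M5): 1 − (1 − 0.89478)(1 − 0.74498)(1 − 0.89297) = 0.997

0.997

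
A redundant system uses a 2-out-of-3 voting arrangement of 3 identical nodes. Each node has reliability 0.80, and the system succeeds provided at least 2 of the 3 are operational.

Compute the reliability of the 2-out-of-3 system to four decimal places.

0.8960

R = Σ_{i=2}^{3} C(3,i) p^i (1−p)^{3−i} with p = 0.80
C(3,2)·0.80^2·0.20^1 = 0.384000
C(3,3)·0.80^3·0.20^0 = 0.512000
Sum = 0.8960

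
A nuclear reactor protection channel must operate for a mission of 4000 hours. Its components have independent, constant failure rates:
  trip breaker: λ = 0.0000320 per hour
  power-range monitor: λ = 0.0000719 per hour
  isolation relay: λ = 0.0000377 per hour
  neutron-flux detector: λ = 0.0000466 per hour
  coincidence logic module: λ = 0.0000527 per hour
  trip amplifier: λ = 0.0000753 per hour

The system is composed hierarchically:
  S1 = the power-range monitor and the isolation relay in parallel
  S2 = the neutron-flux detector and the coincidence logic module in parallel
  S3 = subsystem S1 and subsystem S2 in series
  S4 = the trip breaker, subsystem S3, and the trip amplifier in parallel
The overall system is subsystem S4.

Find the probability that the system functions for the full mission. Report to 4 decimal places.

R(trip breaker) = exp(−0.0000320 × 4000) = 0.879853
R(power-range monitor) = exp(−0.0000719 × 4000) = 0.750062
R(isolation relay) = exp(−0.0000377 × 4000) = 0.860020
R(neutron-flux detector) = exp(−0.0000466 × 4000) = 0.829942
R(coincidence logic module) = exp(−0.0000527 × 4000) = 0.809936
R(trip amplifier) = exp(−0.0000753 × 4000) = 0.739930
Parallel (power-range monitor and isolation relay): 1 − (1 − 0.750062)(1 − 0.860020) = 0.965014
Parallel (neutron-flux detector and coincidence logic module): 1 − (1 − 0.829942)(1 − 0.809936) = 0.967678
Series ([0.965014] and [0.967678]): 0.965014 × 0.967678 = 0.933823
Parallel (trip breaker, [0.933823], and trip amplifier): 1 − (1 − 0.879853)(1 − 0.933823)(1 − 0.739930) = 0.9979

0.9979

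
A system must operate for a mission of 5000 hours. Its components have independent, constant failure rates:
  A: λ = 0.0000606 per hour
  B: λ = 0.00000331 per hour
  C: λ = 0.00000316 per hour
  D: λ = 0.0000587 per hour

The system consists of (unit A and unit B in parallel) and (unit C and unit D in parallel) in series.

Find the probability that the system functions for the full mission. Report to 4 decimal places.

R(A) = exp(−0.0000606 × 5000) = 0.738599
R(B) = exp(−0.00000331 × 5000) = 0.983586
R(C) = exp(−0.00000316 × 5000) = 0.984324
R(D) = exp(−0.0000587 × 5000) = 0.745649
Parallel (A and B): 1 − (1 − 0.738599)(1 − 0.983586) = 0.995709
Parallel (C and D): 1 − (1 − 0.984324)(1 − 0.745649) = 0.996013
Series ([0.995709] and [0.996013]): 0.995709 × 0.996013 = 0.9917

0.9917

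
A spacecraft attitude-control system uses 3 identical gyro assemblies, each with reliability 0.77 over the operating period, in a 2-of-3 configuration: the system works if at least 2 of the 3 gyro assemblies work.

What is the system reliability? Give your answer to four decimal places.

0.8656

R = Σ_{i=2}^{3} C(3,i) p^i (1−p)^{3−i} with p = 0.77
C(3,2)·0.77^2·0.23^1 = 0.409101
C(3,3)·0.77^3·0.23^0 = 0.456533
Sum = 0.8656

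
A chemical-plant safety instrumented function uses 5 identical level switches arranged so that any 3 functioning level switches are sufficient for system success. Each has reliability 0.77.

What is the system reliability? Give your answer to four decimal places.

0.9164

R = Σ_{i=3}^{5} C(5,i) p^i (1−p)^{5−i} with p = 0.77
C(5,3)·0.77^3·0.23^2 = 0.241506
C(5,4)·0.77^4·0.23^1 = 0.404260
C(5,5)·0.77^5·0.23^0 = 0.270678
Sum = 0.9164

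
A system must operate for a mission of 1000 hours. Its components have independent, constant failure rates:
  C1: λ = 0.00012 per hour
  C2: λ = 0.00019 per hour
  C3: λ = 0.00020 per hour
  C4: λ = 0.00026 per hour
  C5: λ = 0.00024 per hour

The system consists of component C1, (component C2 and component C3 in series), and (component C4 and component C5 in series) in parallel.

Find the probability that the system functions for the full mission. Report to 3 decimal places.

0.986

R(C1) = exp(−0.00012 × 1000) = 0.88692
R(C2) = exp(−0.00019 × 1000) = 0.82696
R(C3) = exp(−0.00020 × 1000) = 0.81873
R(C4) = exp(−0.00026 × 1000) = 0.77105
R(C5) = exp(−0.00024 × 1000) = 0.78663
Series (C2 and C3): 0.82696 × 0.81873 = 0.67706
Series (C4 and C5): 0.77105 × 0.78663 = 0.60653
Parallel (C1, [0.67706], and [0.60653]): 1 − (1 − 0.88692)(1 − 0.67706)(1 − 0.60653) = 0.986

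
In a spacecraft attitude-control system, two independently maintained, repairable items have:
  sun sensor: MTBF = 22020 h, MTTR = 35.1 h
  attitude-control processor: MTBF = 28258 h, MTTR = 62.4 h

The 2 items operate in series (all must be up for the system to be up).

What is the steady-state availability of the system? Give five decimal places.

A(sun sensor) = MTBF/(MTBF+MTTR) = 22020/(22020+35.1) = 0.998409
A(attitude-control processor) = MTBF/(MTBF+MTTR) = 28258/(28258+62.4) = 0.997797
Series availability: 0.998409 × 0.997797 = 0.99621

0.99621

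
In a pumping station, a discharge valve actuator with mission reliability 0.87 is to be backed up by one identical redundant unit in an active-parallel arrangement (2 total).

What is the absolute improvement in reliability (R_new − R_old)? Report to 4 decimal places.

R_before = 0.87
R_after = 1 − (1 − 0.87)^2 = 0.9831
ΔR = 0.9831 − 0.87 = 0.1131

0.1131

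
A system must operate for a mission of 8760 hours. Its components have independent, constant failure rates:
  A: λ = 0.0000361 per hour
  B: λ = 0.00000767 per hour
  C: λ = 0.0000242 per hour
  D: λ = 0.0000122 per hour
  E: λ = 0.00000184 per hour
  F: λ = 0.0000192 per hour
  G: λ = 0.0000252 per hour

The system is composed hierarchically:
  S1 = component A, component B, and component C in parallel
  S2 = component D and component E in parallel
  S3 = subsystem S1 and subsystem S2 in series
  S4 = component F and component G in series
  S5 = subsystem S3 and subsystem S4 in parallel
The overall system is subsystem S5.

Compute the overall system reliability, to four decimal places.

R(A) = exp(−0.0000361 × 8760) = 0.728887
R(B) = exp(−0.00000767 × 8760) = 0.935018
R(C) = exp(−0.0000242 × 8760) = 0.808971
R(D) = exp(−0.0000122 × 8760) = 0.898641
R(E) = exp(−0.00000184 × 8760) = 0.984011
R(F) = exp(−0.0000192 × 8760) = 0.845192
R(G) = exp(−0.0000252 × 8760) = 0.801916
Parallel (A, B, and C): 1 − (1 − 0.728887)(1 − 0.935018)(1 − 0.808971) = 0.996635
Parallel (D and E): 1 − (1 − 0.898641)(1 − 0.984011) = 0.998379
Series ([0.996635] and [0.998379]): 0.996635 × 0.998379 = 0.995019
Series (F and G): 0.845192 × 0.801916 = 0.677773
Parallel ([0.995019] and [0.677773]): 1 − (1 − 0.995019)(1 − 0.677773) = 0.9984

0.9984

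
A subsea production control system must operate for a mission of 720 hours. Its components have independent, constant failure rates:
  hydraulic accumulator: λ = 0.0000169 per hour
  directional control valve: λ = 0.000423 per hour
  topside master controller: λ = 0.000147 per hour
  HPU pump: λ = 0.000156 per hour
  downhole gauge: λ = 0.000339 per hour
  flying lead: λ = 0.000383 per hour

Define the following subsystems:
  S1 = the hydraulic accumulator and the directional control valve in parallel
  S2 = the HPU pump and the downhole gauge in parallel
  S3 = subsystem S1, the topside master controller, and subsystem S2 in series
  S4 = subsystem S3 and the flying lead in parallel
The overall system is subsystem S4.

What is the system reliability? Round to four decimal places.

R(hydraulic accumulator) = exp(−0.0000169 × 720) = 0.987906
R(directional control valve) = exp(−0.000423 × 720) = 0.737448
R(topside master controller) = exp(−0.000147 × 720) = 0.899569
R(HPU pump) = exp(−0.000156 × 720) = 0.893758
R(downhole gauge) = exp(−0.000339 × 720) = 0.783425
R(flying lead) = exp(−0.000383 × 720) = 0.758995
Parallel (hydraulic accumulator and directional control valve): 1 − (1 − 0.987906)(1 − 0.737448) = 0.996825
Parallel (HPU pump and downhole gauge): 1 − (1 − 0.893758)(1 − 0.783425) = 0.976991
Series ([0.996825], topside master controller, and [0.976991]): 0.996825 × 0.899569 × 0.976991 = 0.876080
Parallel ([0.876080] and flying lead): 1 − (1 − 0.876080)(1 − 0.758995) = 0.9701

0.9701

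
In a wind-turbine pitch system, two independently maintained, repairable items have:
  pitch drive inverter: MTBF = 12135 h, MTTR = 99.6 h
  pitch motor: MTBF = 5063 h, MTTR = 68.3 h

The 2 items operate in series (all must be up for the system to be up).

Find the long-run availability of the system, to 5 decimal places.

0.97866

A(pitch drive inverter) = MTBF/(MTBF+MTTR) = 12135/(12135+99.6) = 0.991859
A(pitch motor) = MTBF/(MTBF+MTTR) = 5063/(5063+68.3) = 0.986690
Series availability: 0.991859 × 0.986690 = 0.97866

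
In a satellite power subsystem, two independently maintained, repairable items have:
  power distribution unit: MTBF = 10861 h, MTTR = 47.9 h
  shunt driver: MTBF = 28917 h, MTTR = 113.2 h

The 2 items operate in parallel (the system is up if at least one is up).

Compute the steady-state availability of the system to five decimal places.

A(power distribution unit) = MTBF/(MTBF+MTTR) = 10861/(10861+47.9) = 0.995609
A(shunt driver) = MTBF/(MTBF+MTTR) = 28917/(28917+113.2) = 0.996101
Parallel availability: 1 − (1 − 0.995609)(1 − 0.996101) = 0.99998

0.99998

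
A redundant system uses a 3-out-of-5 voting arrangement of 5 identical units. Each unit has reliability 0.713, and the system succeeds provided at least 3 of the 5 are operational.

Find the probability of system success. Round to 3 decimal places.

0.854

R = Σ_{i=3}^{5} C(5,i) p^i (1−p)^{5−i} with p = 0.713
C(5,3)·0.713^3·0.287^2 = 0.29856
C(5,4)·0.713^4·0.287^1 = 0.37086
C(5,5)·0.713^5·0.287^0 = 0.18427
Sum = 0.854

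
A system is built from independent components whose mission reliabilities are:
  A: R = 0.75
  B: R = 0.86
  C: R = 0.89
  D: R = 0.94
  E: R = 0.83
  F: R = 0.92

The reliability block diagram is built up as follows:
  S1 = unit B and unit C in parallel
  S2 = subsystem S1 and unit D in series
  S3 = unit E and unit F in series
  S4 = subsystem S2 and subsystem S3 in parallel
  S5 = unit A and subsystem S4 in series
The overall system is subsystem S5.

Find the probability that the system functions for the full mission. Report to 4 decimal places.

0.7368

Parallel (B and C): 1 − (1 − 0.860000)(1 − 0.890000) = 0.984600
Series ([0.984600] and D): 0.984600 × 0.940000 = 0.925524
Series (E and F): 0.830000 × 0.920000 = 0.763600
Parallel ([0.925524] and [0.763600]): 1 − (1 − 0.925524)(1 − 0.763600) = 0.982394
Series (A and [0.982394]): 0.750000 × 0.982394 = 0.7368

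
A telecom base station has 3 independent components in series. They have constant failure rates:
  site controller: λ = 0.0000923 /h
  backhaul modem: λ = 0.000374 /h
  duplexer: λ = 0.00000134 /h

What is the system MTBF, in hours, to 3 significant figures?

2140

Series of exponential components: λ_sys = Σ λ_i
λ_sys = 0.0000923 + 0.000374 + 0.00000134 = 4.6764e-04 /h
MTBF = 1 / λ_sys = 2140 h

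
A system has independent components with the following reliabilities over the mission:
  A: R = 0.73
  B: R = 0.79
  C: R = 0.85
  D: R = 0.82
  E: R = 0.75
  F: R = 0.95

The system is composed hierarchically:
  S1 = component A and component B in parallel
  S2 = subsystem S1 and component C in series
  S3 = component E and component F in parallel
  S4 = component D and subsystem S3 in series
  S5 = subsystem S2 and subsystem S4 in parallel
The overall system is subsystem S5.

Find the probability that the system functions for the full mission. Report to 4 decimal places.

0.9623

Parallel (A and B): 1 − (1 − 0.730000)(1 − 0.790000) = 0.943300
Series ([0.943300] and C): 0.943300 × 0.850000 = 0.801805
Parallel (E and F): 1 − (1 − 0.750000)(1 − 0.950000) = 0.987500
Series (D and [0.987500]): 0.820000 × 0.987500 = 0.809750
Parallel ([0.801805] and [0.809750]): 1 − (1 − 0.801805)(1 − 0.809750) = 0.9623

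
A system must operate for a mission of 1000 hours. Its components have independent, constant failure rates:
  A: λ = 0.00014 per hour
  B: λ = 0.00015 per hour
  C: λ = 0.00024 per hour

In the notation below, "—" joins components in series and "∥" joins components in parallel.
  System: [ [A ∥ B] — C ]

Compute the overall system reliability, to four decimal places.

R(A) = exp(−0.00014 × 1000) = 0.869358
R(B) = exp(−0.00015 × 1000) = 0.860708
R(C) = exp(−0.00024 × 1000) = 0.786628
Parallel (A and B): 1 − (1 − 0.869358)(1 − 0.860708) = 0.981803
Series ([0.981803] and C): 0.981803 × 0.786628 = 0.7723

0.7723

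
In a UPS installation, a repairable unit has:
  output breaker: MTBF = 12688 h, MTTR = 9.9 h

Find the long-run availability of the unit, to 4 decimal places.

0.9992

A(output breaker) = MTBF/(MTBF+MTTR) = 12688/(12688+9.9) = 0.9992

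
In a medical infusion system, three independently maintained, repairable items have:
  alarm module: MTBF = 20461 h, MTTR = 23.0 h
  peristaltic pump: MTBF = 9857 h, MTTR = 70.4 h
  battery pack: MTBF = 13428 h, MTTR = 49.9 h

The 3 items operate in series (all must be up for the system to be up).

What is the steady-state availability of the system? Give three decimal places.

0.988

A(alarm module) = MTBF/(MTBF+MTTR) = 20461/(20461+23.0) = 0.998877
A(peristaltic pump) = MTBF/(MTBF+MTTR) = 9857/(9857+70.4) = 0.992909
A(battery pack) = MTBF/(MTBF+MTTR) = 13428/(13428+49.9) = 0.996298
Series availability: 0.998877 × 0.992909 × 0.996298 = 0.988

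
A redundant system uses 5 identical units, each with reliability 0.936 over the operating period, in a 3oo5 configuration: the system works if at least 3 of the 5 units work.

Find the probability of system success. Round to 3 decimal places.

0.998

R = Σ_{i=3}^{5} C(5,i) p^i (1−p)^{5−i} with p = 0.936
C(5,3)·0.936^3·0.064^2 = 0.03359
C(5,4)·0.936^4·0.064^1 = 0.24561
C(5,5)·0.936^5·0.064^0 = 0.71842
Sum = 0.998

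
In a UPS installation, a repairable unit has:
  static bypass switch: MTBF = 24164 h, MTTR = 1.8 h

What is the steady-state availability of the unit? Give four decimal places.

A(static bypass switch) = MTBF/(MTBF+MTTR) = 24164/(24164+1.8) = 0.9999

0.9999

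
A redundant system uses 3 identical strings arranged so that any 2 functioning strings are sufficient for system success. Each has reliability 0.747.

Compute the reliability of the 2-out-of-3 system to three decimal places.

0.840

R = Σ_{i=2}^{3} C(3,i) p^i (1−p)^{3−i} with p = 0.747
C(3,2)·0.747^2·0.253^1 = 0.42353
C(3,3)·0.747^3·0.253^0 = 0.41683
Sum = 0.840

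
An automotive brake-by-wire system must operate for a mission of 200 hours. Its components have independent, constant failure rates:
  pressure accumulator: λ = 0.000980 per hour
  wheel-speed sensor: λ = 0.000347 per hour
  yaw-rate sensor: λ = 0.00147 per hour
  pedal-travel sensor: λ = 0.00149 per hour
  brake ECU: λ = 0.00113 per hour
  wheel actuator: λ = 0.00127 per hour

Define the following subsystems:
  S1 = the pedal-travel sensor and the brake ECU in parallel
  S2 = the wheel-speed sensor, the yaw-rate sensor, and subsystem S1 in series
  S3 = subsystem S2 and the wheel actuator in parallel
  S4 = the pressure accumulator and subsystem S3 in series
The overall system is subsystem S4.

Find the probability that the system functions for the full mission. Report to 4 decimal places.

R(pressure accumulator) = exp(−0.000980 × 200) = 0.822012
R(wheel-speed sensor) = exp(−0.000347 × 200) = 0.932953
R(yaw-rate sensor) = exp(−0.00147 × 200) = 0.745276
R(pedal-travel sensor) = exp(−0.00149 × 200) = 0.742301
R(brake ECU) = exp(−0.00113 × 200) = 0.797718
R(wheel actuator) = exp(−0.00127 × 200) = 0.775692
Parallel (pedal-travel sensor and brake ECU): 1 − (1 − 0.742301)(1 − 0.797718) = 0.947872
Series (wheel-speed sensor, yaw-rate sensor, and [0.947872]): 0.932953 × 0.745276 × 0.947872 = 0.659062
Parallel ([0.659062] and wheel actuator): 1 − (1 − 0.659062)(1 − 0.775692) = 0.923525
Series (pressure accumulator and [0.923525]): 0.822012 × 0.923525 = 0.7591

0.7591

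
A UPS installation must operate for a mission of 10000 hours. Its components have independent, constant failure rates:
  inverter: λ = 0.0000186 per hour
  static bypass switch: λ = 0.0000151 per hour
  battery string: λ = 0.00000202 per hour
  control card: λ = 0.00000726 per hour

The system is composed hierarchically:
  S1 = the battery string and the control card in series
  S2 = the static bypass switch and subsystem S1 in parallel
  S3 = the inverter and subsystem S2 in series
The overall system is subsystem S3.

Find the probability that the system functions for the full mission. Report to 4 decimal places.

R(inverter) = exp(−0.0000186 × 10000) = 0.830274
R(static bypass switch) = exp(−0.0000151 × 10000) = 0.859848
R(battery string) = exp(−0.00000202 × 10000) = 0.980003
R(control card) = exp(−0.00000726 × 10000) = 0.929973
Series (battery string and control card): 0.980003 × 0.929973 = 0.911376
Parallel (static bypass switch and [0.911376]): 1 − (1 − 0.859848)(1 − 0.911376) = 0.987579
Series (inverter and [0.987579]): 0.830274 × 0.987579 = 0.8200

0.8200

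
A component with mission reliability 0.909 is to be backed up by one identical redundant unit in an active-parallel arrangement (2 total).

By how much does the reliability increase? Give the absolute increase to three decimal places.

0.083

R_before = 0.909
R_after = 1 − (1 − 0.909)^2 = 0.992
ΔR = 0.992 − 0.909 = 0.083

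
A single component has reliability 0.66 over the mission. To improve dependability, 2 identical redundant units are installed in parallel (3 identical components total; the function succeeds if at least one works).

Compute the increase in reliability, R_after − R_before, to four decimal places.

0.3007

R_before = 0.66
R_after = 1 − (1 − 0.66)^3 = 0.9607
ΔR = 0.9607 − 0.66 = 0.3007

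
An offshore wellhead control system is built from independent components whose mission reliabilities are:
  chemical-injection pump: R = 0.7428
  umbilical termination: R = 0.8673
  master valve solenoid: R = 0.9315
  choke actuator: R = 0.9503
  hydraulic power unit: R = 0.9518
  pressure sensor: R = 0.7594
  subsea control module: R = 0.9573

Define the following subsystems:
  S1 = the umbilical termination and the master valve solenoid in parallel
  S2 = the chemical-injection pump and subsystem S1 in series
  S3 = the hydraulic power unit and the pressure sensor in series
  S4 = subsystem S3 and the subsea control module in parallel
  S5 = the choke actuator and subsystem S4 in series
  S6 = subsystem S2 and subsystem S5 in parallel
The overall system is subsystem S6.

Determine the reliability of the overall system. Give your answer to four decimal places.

0.9839

Parallel (umbilical termination and master valve solenoid): 1 − (1 − 0.867300)(1 − 0.931500) = 0.990910
Series (chemical-injection pump and [0.990910]): 0.742800 × 0.990910 = 0.736048
Series (hydraulic power unit and pressure sensor): 0.951800 × 0.759400 = 0.722797
Parallel ([0.722797] and subsea control module): 1 − (1 − 0.722797)(1 − 0.957300) = 0.988163
Series (choke actuator and [0.988163]): 0.950300 × 0.988163 = 0.939051
Parallel ([0.736048] and [0.939051]): 1 − (1 − 0.736048)(1 − 0.939051) = 0.9839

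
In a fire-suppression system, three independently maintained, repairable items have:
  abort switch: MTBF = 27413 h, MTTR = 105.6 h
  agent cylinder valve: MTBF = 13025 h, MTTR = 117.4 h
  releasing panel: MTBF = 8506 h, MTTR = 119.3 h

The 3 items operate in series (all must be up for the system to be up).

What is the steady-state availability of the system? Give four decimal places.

A(abort switch) = MTBF/(MTBF+MTTR) = 27413/(27413+105.6) = 0.996163
A(agent cylinder valve) = MTBF/(MTBF+MTTR) = 13025/(13025+117.4) = 0.991067
A(releasing panel) = MTBF/(MTBF+MTTR) = 8506/(8506+119.3) = 0.986169
Series availability: 0.996163 × 0.991067 × 0.986169 = 0.9736

0.9736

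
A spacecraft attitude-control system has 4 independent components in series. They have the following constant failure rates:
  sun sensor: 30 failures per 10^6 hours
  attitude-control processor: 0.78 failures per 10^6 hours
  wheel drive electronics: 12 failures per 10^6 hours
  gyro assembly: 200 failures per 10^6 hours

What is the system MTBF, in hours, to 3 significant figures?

4120

Series of exponential components: λ_sys = Σ λ_i
λ_sys = 0.000030 + 0.00000078 + 0.000012 + 0.00020 = 2.4278e-04 /h
MTBF = 1 / λ_sys = 4120 h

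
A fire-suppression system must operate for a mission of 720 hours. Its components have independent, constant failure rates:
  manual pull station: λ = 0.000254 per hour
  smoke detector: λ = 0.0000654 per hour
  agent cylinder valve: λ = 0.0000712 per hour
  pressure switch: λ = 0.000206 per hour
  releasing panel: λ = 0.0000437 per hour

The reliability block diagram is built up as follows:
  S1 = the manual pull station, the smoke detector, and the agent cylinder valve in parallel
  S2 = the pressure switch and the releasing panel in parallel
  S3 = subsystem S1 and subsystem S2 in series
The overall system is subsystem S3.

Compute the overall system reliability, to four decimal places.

R(manual pull station) = exp(−0.000254 × 720) = 0.832868
R(smoke detector) = exp(−0.0000654 × 720) = 0.954003
R(agent cylinder valve) = exp(−0.0000712 × 720) = 0.950028
R(pressure switch) = exp(−0.000206 × 720) = 0.862155
R(releasing panel) = exp(−0.0000437 × 720) = 0.969026
Parallel (manual pull station, smoke detector, and agent cylinder valve): 1 − (1 − 0.832868)(1 − 0.954003)(1 − 0.950028) = 0.999616
Parallel (pressure switch and releasing panel): 1 − (1 − 0.862155)(1 − 0.969026) = 0.995730
Series ([0.999616] and [0.995730]): 0.999616 × 0.995730 = 0.9953

0.9953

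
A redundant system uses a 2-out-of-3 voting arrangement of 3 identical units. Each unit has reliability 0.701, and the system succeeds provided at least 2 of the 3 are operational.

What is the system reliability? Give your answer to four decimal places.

R = Σ_{i=2}^{3} C(3,i) p^i (1−p)^{3−i} with p = 0.701
C(3,2)·0.701^2·0.299^1 = 0.440787
C(3,3)·0.701^3·0.299^0 = 0.344472
Sum = 0.7853

0.7853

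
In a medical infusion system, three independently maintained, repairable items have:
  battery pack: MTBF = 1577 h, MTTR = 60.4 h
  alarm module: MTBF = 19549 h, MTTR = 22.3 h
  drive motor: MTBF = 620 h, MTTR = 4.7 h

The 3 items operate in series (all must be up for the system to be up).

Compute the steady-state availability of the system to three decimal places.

0.955

A(battery pack) = MTBF/(MTBF+MTTR) = 1577/(1577+60.4) = 0.963112
A(alarm module) = MTBF/(MTBF+MTTR) = 19549/(19549+22.3) = 0.998861
A(drive motor) = MTBF/(MTBF+MTTR) = 620/(620+4.7) = 0.992476
Series availability: 0.963112 × 0.998861 × 0.992476 = 0.955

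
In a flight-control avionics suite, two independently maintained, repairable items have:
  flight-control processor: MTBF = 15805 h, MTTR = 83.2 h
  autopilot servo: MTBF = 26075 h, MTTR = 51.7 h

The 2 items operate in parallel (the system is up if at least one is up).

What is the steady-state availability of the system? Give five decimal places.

0.99999

A(flight-control processor) = MTBF/(MTBF+MTTR) = 15805/(15805+83.2) = 0.994763
A(autopilot servo) = MTBF/(MTBF+MTTR) = 26075/(26075+51.7) = 0.998021
Parallel availability: 1 − (1 − 0.994763)(1 − 0.998021) = 0.99999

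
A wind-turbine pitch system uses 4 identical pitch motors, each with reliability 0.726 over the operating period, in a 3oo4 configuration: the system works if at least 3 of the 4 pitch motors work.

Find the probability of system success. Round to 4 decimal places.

0.6972

R = Σ_{i=3}^{4} C(4,i) p^i (1−p)^{4−i} with p = 0.726
C(4,3)·0.726^3·0.274^1 = 0.419392
C(4,4)·0.726^4·0.274^0 = 0.277809
Sum = 0.6972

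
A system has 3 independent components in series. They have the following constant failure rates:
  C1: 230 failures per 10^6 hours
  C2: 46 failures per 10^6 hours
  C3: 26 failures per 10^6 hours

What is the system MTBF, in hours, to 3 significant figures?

3310

Series of exponential components: λ_sys = Σ λ_i
λ_sys = 0.00023 + 0.000046 + 0.000026 = 3.0200e-04 /h
MTBF = 1 / λ_sys = 3310 h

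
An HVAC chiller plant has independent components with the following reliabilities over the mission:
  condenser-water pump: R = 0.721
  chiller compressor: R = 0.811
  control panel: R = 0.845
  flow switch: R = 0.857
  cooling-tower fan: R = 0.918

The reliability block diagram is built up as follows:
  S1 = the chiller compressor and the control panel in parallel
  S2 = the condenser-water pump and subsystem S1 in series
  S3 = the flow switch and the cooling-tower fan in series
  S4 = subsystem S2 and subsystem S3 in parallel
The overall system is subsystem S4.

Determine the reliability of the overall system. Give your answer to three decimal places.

0.936

Parallel (chiller compressor and control panel): 1 − (1 − 0.81100)(1 − 0.84500) = 0.97071
Series (condenser-water pump and [0.97071]): 0.72100 × 0.97071 = 0.69988
Series (flow switch and cooling-tower fan): 0.85700 × 0.91800 = 0.78673
Parallel ([0.69988] and [0.78673]): 1 − (1 − 0.69988)(1 − 0.78673) = 0.936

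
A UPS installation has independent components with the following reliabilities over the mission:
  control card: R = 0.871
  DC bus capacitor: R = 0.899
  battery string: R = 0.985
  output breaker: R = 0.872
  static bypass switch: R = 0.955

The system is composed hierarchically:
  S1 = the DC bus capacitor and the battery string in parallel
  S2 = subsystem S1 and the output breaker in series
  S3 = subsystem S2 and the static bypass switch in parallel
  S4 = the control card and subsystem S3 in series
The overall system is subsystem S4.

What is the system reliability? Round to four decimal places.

0.8659

Parallel (DC bus capacitor and battery string): 1 − (1 − 0.899000)(1 − 0.985000) = 0.998485
Series ([0.998485] and output breaker): 0.998485 × 0.872000 = 0.870679
Parallel ([0.870679] and static bypass switch): 1 − (1 − 0.870679)(1 − 0.955000) = 0.994181
Series (control card and [0.994181]): 0.871000 × 0.994181 = 0.8659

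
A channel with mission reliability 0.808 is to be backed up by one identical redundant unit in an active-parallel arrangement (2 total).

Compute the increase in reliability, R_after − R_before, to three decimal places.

0.155

R_before = 0.808
R_after = 1 − (1 − 0.808)^2 = 0.963
ΔR = 0.963 − 0.808 = 0.155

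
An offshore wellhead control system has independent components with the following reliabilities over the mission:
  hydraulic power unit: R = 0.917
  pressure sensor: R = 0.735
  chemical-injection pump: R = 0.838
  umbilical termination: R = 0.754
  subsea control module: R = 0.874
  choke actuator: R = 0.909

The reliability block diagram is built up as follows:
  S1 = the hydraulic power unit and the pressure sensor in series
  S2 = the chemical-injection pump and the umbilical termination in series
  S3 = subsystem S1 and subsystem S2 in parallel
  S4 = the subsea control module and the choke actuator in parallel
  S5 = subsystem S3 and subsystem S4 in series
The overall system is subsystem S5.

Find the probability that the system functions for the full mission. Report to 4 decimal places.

0.8699

Series (hydraulic power unit and pressure sensor): 0.917000 × 0.735000 = 0.673995
Series (chemical-injection pump and umbilical termination): 0.838000 × 0.754000 = 0.631852
Parallel ([0.673995] and [0.631852]): 1 − (1 − 0.673995)(1 − 0.631852) = 0.879982
Parallel (subsea control module and choke actuator): 1 − (1 − 0.874000)(1 − 0.909000) = 0.988534
Series ([0.879982] and [0.988534]): 0.879982 × 0.988534 = 0.8699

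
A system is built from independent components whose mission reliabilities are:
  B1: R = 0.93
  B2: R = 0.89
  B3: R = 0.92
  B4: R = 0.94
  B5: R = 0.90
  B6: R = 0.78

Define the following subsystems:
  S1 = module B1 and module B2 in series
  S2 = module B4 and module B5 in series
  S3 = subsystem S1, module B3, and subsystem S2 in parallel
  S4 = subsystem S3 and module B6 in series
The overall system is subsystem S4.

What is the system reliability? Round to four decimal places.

0.7783

Series (B1 and B2): 0.930000 × 0.890000 = 0.827700
Series (B4 and B5): 0.940000 × 0.900000 = 0.846000
Parallel ([0.827700], B3, and [0.846000]): 1 − (1 − 0.827700)(1 − 0.920000)(1 − 0.846000) = 0.997877
Series ([0.997877] and B6): 0.997877 × 0.780000 = 0.7783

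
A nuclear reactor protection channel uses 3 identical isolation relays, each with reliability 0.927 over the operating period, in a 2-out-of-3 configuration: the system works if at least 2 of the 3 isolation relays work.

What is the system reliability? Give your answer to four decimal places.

R = Σ_{i=2}^{3} C(3,i) p^i (1−p)^{3−i} with p = 0.927
C(3,2)·0.927^2·0.073^1 = 0.188193
C(3,3)·0.927^3·0.073^0 = 0.796598
Sum = 0.9848

0.9848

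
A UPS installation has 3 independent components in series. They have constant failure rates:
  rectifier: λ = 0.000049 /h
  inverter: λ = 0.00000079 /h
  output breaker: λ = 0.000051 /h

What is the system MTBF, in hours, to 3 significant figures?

9920

Series of exponential components: λ_sys = Σ λ_i
λ_sys = 0.000049 + 0.00000079 + 0.000051 = 1.0079e-04 /h
MTBF = 1 / λ_sys = 9920 h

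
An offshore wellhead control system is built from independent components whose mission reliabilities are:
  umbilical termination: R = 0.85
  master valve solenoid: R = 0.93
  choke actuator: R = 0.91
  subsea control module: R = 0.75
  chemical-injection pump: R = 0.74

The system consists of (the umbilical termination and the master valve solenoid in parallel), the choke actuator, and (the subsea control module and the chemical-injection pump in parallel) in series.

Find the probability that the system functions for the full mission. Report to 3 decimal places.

Parallel (umbilical termination and master valve solenoid): 1 − (1 − 0.85000)(1 − 0.93000) = 0.98950
Parallel (subsea control module and chemical-injection pump): 1 − (1 − 0.75000)(1 − 0.74000) = 0.93500
Series ([0.98950], choke actuator, and [0.93500]): 0.98950 × 0.91000 × 0.93500 = 0.842

0.842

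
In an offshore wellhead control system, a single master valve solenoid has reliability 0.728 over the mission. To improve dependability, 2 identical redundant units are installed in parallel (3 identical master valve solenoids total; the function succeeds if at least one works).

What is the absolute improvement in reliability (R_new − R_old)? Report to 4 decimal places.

R_before = 0.728
R_after = 1 − (1 − 0.728)^3 = 0.9799
ΔR = 0.9799 − 0.728 = 0.2519

0.2519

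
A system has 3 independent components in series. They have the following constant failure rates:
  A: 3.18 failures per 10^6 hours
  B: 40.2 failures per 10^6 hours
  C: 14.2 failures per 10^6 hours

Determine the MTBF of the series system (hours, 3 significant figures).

17400

Series of exponential components: λ_sys = Σ λ_i
λ_sys = 0.00000318 + 0.0000402 + 0.0000142 = 5.7580e-05 /h
MTBF = 1 / λ_sys = 17400 h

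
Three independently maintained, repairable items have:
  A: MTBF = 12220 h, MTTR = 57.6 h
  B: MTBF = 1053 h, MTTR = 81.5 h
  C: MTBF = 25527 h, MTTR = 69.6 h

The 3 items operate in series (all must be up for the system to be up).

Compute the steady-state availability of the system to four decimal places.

0.9213

A(A) = MTBF/(MTBF+MTTR) = 12220/(12220+57.6) = 0.995309
A(B) = MTBF/(MTBF+MTTR) = 1053/(1053+81.5) = 0.928162
A(C) = MTBF/(MTBF+MTTR) = 25527/(25527+69.6) = 0.997281
Series availability: 0.995309 × 0.928162 × 0.997281 = 0.9213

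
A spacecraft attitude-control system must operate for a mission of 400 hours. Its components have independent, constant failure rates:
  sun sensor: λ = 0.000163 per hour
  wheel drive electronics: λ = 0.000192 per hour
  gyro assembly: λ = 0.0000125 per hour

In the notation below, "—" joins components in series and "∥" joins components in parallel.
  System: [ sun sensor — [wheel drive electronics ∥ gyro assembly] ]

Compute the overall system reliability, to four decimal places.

R(sun sensor) = exp(−0.000163 × 400) = 0.936880
R(wheel drive electronics) = exp(−0.000192 × 400) = 0.926075
R(gyro assembly) = exp(−0.0000125 × 400) = 0.995012
Parallel (wheel drive electronics and gyro assembly): 1 − (1 − 0.926075)(1 − 0.995012) = 0.999631
Series (sun sensor and [0.999631]): 0.936880 × 0.999631 = 0.9365

0.9365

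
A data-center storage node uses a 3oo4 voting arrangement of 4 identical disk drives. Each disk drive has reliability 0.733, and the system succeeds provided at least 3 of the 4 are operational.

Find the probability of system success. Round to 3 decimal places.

R = Σ_{i=3}^{4} C(4,i) p^i (1−p)^{4−i} with p = 0.733
C(4,3)·0.733^3·0.267^1 = 0.42061
C(4,4)·0.733^4·0.267^0 = 0.28868
Sum = 0.709

0.709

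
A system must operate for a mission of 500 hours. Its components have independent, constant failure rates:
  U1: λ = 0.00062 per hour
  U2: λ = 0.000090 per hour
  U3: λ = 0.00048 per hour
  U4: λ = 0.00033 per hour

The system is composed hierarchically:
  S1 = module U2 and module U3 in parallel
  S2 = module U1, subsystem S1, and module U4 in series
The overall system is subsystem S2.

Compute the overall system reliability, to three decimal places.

R(U1) = exp(−0.00062 × 500) = 0.73345
R(U2) = exp(−0.000090 × 500) = 0.95600
R(U3) = exp(−0.00048 × 500) = 0.78663
R(U4) = exp(−0.00033 × 500) = 0.84789
Parallel (U2 and U3): 1 − (1 − 0.95600)(1 − 0.78663) = 0.99061
Series (U1, [0.99061], and U4): 0.73345 × 0.99061 × 0.84789 = 0.616

0.616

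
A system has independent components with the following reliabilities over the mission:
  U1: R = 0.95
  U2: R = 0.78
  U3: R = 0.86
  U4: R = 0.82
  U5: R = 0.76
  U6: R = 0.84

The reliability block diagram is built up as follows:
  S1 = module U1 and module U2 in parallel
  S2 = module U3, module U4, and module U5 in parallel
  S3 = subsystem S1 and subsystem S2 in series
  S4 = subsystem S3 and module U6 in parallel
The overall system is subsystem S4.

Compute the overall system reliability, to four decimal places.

Parallel (U1 and U2): 1 − (1 − 0.950000)(1 − 0.780000) = 0.989000
Parallel (U3, U4, and U5): 1 − (1 − 0.860000)(1 − 0.820000)(1 − 0.760000) = 0.993952
Series ([0.989000] and [0.993952]): 0.989000 × 0.993952 = 0.983019
Parallel ([0.983019] and U6): 1 − (1 − 0.983019)(1 − 0.840000) = 0.9973

0.9973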